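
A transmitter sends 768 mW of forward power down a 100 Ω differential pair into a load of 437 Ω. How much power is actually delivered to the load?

Γ = (437 − 100)/(437 + 100) = 0.628
|Γ|² = 0.394
P_refl = |Γ|²·P_inc = 302 mW, P_del = (1 − |Γ|²)·P_inc = 466 mW

P_delivered ≈ 466 mW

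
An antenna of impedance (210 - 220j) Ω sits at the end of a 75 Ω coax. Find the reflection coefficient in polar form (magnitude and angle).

Γ ≈ 0.717 ∠ -20.8°

Γ = (Z_L − Z_0)/(Z_L + Z_0) = (135 − j220)/(285 − j220)
|Γ| = 258/360 = 0.717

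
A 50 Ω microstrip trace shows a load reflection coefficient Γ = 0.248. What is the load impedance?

Z_L = Z_0·(1 + Γ)/(1 − Γ) = 50·(1.25)/(0.752)

Z_L ≈ 83 Ω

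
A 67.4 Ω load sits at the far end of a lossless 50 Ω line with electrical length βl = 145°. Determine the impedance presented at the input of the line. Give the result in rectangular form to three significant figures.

Z_in ≈ 53.1 + j15.1 Ω

tan(βl) = tan(145°) = -0.7
Z_in = Z_0·(Z_L + jZ_0·tanβl)/(Z_0 + jZ_L·tanβl)
     = 50·(67.4 − j35)/(50 − j47.2)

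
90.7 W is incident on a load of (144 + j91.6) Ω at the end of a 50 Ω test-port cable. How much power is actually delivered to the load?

P_delivered ≈ 56.8 W

|Γ| = |(94 + j91.6)/(194 + j91.6)| = 0.612
|Γ|² = 0.374
P_refl = |Γ|²·P_inc = 33.9 W, P_del = (1 − |Γ|²)·P_inc = 56.8 W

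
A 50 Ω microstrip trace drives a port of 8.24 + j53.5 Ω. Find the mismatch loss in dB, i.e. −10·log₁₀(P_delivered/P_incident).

Γ = (-41.76 + j53.5)/(58.24 + j53.5), |Γ| = 0.858
|Γ|² = 0.736, so P_del/P_inc = 1 − |Γ|² = 0.264
ML = −10·log₁₀(1 − |Γ|²)

mismatch loss ≈ 5.79 dB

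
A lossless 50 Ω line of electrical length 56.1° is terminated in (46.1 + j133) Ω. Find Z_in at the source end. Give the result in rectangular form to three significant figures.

Z_in ≈ 13.9 − j63.6 Ω

tan(βl) = tan(56.1°) = 1.49
Z_in = Z_0·(Z_L + jZ_0·tanβl)/(Z_0 + jZ_L·tanβl)
     = 50·(46.1 + j207)/(-148 + j68.6)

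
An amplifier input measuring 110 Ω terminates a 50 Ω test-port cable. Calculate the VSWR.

VSWR ≈ 2.2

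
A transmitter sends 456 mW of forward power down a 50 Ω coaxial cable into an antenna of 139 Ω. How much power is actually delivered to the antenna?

P_delivered ≈ 355 mW

Γ = (139 − 50)/(139 + 50) = 0.471
|Γ|² = 0.222
P_refl = |Γ|²·P_inc = 101 mW, P_del = (1 − |Γ|²)·P_inc = 355 mW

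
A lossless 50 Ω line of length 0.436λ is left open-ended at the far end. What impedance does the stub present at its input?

βl = 2π × 0.436 = 157°
tan(βl) = -0.425
For an open-ended stub, Z_in = −jZ_0·cot(βl) = −jZ_0/tan(βl)

Z_in ≈ +j118 Ω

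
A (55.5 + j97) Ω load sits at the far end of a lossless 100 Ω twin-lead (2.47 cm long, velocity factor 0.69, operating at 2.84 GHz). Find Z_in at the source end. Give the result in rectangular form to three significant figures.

Z_in ≈ 27.1 − j15.3 Ω

λ = v/f = 0.69·c / 2.84 GHz = 0.0729 m
βl = 2π·l/λ = 2π × 0.339 = 122°
tan(βl) = tan(122°) = -1.6
Z_in = Z_0·(Z_L + jZ_0·tanβl)/(Z_0 + jZ_L·tanβl)
     = 100·(55.5 − j63.1)/(255 − j88.8)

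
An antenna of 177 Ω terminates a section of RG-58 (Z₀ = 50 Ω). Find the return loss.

RL ≈ 5.04 dB

Γ = (177 − 50)/(177 + 50) = 0.559
RL = −20·log₁₀|Γ| = −20·log₁₀(0.559)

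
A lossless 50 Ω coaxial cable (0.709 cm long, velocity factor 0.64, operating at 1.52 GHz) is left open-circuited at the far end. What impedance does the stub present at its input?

Z_in ≈ −j136 Ω

λ = v/f = 0.64·c / 1.52 GHz = 0.126 m
βl = 2π·l/λ = 2π × 0.0561 = 20.2°
tan(βl) = 0.368
For an open-circuited stub, Z_in = −jZ_0·cot(βl) = −jZ_0/tan(βl)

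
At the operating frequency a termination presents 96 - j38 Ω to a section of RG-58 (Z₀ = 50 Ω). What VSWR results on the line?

Γ = (Z_L − Z_0)/(Z_L + Z_0) = (46 − j38)/(146 − j38)
|Γ| = 59.7/151 = 0.395
VSWR = (1 + |Γ|)/(1 − |Γ|) = 1.4/0.605

VSWR ≈ 2.31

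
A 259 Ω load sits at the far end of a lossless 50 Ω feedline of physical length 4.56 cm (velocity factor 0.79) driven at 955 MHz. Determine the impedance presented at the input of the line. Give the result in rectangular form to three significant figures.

λ = v/f = 0.79·c / 955 MHz = 0.248 m
βl = 2π·l/λ = 2π × 0.184 = 66.1°
tan(βl) = tan(66.1°) = 2.26
Z_in = Z_0·(Z_L + jZ_0·tanβl)/(Z_0 + jZ_L·tanβl)
     = 50·(259 + j113)/(50 + j586)

Z_in ≈ 11.5 − j21.1 Ω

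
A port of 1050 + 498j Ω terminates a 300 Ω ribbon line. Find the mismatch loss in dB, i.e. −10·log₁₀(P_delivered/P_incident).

mismatch loss ≈ 2.16 dB

Γ = (750 + j498)/(1350 + j498), |Γ| = 0.626
|Γ|² = 0.391, so P_del/P_inc = 1 − |Γ|² = 0.609
ML = −10·log₁₀(1 − |Γ|²)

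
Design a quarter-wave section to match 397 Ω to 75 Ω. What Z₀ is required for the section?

Z_qwt ≈ 173 Ω

Z_qwt = √(Z_0·R_L) = √(75 × 397) = √29780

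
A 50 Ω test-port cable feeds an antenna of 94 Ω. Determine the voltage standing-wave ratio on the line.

VSWR ≈ 1.88

Γ = (94 − 50)/(94 + 50) = 0.306
VSWR = (1 + 0.306)/(1 − 0.306)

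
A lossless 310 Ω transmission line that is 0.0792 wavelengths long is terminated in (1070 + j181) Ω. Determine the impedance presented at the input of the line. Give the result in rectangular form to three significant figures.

Z_in ≈ 348 − j444 Ω

βl = 2π × 0.0792 = 28.5°
tan(βl) = tan(28.5°) = 0.543
Z_in = Z_0·(Z_L + jZ_0·tanβl)/(Z_0 + jZ_L·tanβl)
     = 310·(1070 + j349)/(212 + j581)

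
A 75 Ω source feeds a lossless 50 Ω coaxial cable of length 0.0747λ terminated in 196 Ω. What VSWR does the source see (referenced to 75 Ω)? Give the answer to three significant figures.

βl = 2π × 0.0747 = 26.9°
tan(βl) = 0.507
Z_in = Z_0·(Z_L + jZ_0·tanβl)/(Z_0 + jZ_L·tanβl) = 49.8 − j73.6 Ω
Γ_s = (Z_in − Z_s)/(Z_in + Z_s) = (-25.2 − j73.6)/(125 − j73.6), |Γ_s| = 0.537
VSWR = (1 + |Γ_s|)/(1 − |Γ_s|)

VSWR ≈ 3.32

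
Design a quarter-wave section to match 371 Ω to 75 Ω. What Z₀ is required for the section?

Z_qwt ≈ 167 Ω

Z_qwt = √(Z_0·R_L) = √(75 × 371) = √27820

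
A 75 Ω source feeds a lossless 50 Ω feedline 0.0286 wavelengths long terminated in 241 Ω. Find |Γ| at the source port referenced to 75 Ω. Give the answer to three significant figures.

|Γ| ≈ 0.54

βl = 2π × 0.0286 = 10.3°
tan(βl) = 0.182
Z_in = Z_0·(Z_L + jZ_0·tanβl)/(Z_0 + jZ_L·tanβl) = 141 − j114 Ω
Γ_s = (Z_in − Z_s)/(Z_in + Z_s) = (65.9 − j114)/(216 − j114), |Γ_s| = 0.54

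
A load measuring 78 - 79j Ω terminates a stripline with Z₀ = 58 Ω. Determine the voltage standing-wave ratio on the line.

VSWR ≈ 3.15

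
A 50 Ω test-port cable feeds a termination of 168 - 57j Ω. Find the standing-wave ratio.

VSWR ≈ 3.78

Γ = (Z_L − Z_0)/(Z_L + Z_0) = (118 − j57)/(218 − j57)
|Γ| = 131/225 = 0.582
VSWR = (1 + |Γ|)/(1 − |Γ|) = 1.58/0.418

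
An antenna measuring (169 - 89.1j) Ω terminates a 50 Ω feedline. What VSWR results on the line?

VSWR ≈ 4.39

Γ = (Z_L − Z_0)/(Z_L + Z_0) = (119 − j89.1)/(219 − j89.1)
|Γ| = 149/236 = 0.629
VSWR = (1 + |Γ|)/(1 − |Γ|) = 1.63/0.371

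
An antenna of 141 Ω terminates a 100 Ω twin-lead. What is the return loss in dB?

Γ = (141 − 100)/(141 + 100) = 0.17
RL = −20·log₁₀|Γ| = −20·log₁₀(0.17)

RL ≈ 15.4 dB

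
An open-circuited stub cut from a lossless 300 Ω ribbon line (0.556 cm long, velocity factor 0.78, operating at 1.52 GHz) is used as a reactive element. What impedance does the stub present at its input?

Z_in ≈ −j1300 Ω

λ = v/f = 0.78·c / 1.52 GHz = 0.154 m
βl = 2π·l/λ = 2π × 0.0361 = 13°
tan(βl) = 0.231
For an open-circuited stub, Z_in = −jZ_0·cot(βl) = −jZ_0/tan(βl)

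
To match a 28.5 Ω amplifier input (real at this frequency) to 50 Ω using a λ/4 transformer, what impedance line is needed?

Z_qwt = √(Z_0·R_L) = √(50 × 28.5) = √1425

Z_qwt ≈ 37.7 Ω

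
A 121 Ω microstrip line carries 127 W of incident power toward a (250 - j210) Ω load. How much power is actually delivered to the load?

P_delivered ≈ 84.6 W

|Γ| = |(129 − j210)/(371 − j210)| = 0.578
|Γ|² = 0.334
P_refl = |Γ|²·P_inc = 42.4 W, P_del = (1 − |Γ|²)·P_inc = 84.6 W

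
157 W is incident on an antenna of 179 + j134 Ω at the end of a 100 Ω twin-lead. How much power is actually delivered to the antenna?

|Γ| = |(79 + j134)/(279 + j134)| = 0.503
|Γ|² = 0.253
P_refl = |Γ|²·P_inc = 39.7 W, P_del = (1 − |Γ|²)·P_inc = 117 W

P_delivered ≈ 117 W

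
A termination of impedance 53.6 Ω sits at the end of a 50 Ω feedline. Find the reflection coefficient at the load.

Γ = (Z_L − Z_0)/(Z_L + Z_0) = (53.6 − 50)/(53.6 + 50) = 3.6/103.6

Γ = 0.0347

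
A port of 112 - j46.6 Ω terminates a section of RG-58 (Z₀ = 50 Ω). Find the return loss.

Γ = (62 − j46.6)/(162 − j46.6), |Γ| = 0.46
RL = −20·log₁₀|Γ| = −20·log₁₀(0.46)

RL ≈ 6.74 dB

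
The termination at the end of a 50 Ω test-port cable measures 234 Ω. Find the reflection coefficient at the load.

Γ = 0.648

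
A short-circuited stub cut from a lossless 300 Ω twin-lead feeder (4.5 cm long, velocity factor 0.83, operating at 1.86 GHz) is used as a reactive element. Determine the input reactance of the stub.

X_in ≈ -499 Ω (capacitive)

λ = v/f = 0.83·c / 1.86 GHz = 0.134 m
βl = 2π·l/λ = 2π × 0.336 = 121°
tan(βl) = -1.66
For a short-circuited stub, Z_in = jZ_0·tan(βl)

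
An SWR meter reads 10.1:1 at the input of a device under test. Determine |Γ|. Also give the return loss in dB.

|Γ| = (S − 1)/(S + 1) = (10.1 − 1)/(10.1 + 1) = 9.1/11.1
RL = −20·log₁₀|Γ| = −20·log₁₀(0.82)

|Γ| ≈ 0.82; return loss ≈ 1.73 dB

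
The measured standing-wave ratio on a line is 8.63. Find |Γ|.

|Γ| ≈ 0.792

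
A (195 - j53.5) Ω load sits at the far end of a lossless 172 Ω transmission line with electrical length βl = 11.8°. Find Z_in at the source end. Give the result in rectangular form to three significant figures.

Z_in ≈ 171 − j54.5 Ω

tan(βl) = tan(11.8°) = 0.209
Z_in = Z_0·(Z_L + jZ_0·tanβl)/(Z_0 + jZ_L·tanβl)
     = 172·(195 − j17.6)/(183 + j40.7)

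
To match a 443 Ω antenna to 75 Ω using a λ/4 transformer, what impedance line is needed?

Z_qwt = √(Z_0·R_L) = √(75 × 443) = √33220

Z_qwt ≈ 182 Ω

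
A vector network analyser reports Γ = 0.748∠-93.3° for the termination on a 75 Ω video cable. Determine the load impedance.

Z_L = Z_0·(1 + Γ)/(1 − Γ) = 75·(0.957 − j0.747)/(1.04 + j0.747)

Z_L ≈ 20.1 − j68.1 Ω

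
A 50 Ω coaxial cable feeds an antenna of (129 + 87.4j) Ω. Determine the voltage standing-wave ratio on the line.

VSWR ≈ 3.9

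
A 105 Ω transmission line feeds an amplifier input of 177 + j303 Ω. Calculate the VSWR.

VSWR ≈ 7.08

Γ = (Z_L − Z_0)/(Z_L + Z_0) = (72 + j303)/(282 + j303)
|Γ| = 311/414 = 0.752
VSWR = (1 + |Γ|)/(1 − |Γ|) = 1.75/0.248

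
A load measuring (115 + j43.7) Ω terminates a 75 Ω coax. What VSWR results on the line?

Γ = (Z_L − Z_0)/(Z_L + Z_0) = (40 + j43.7)/(190 + j43.7)
|Γ| = 59.2/195 = 0.304
VSWR = (1 + |Γ|)/(1 − |Γ|) = 1.3/0.696

VSWR ≈ 1.87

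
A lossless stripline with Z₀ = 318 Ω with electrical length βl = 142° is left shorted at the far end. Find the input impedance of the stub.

Z_in ≈ −j248 Ω

tan(βl) = -0.781
For a shorted stub, Z_in = jZ_0·tan(βl)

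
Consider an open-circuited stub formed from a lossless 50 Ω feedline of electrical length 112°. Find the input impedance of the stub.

tan(βl) = -2.48
For an open-circuited stub, Z_in = −jZ_0·cot(βl) = −jZ_0/tan(βl)

Z_in ≈ +j20.2 Ω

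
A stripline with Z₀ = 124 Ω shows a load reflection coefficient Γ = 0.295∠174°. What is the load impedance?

Z_L = Z_0·(1 + Γ)/(1 − Γ) = 124·(0.707 + j0.0308)/(1.29 − j0.0308)

Z_L ≈ 67.6 + j4.57 Ω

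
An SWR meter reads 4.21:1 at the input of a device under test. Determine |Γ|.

|Γ| = (S − 1)/(S + 1) = (4.21 − 1)/(4.21 + 1) = 3.21/5.21

|Γ| ≈ 0.616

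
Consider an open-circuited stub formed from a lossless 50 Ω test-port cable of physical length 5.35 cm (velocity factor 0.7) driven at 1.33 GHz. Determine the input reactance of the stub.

λ = v/f = 0.7·c / 1.33 GHz = 0.158 m
βl = 2π·l/λ = 2π × 0.339 = 122°
tan(βl) = -1.6
For an open-circuited stub, Z_in = −jZ_0·cot(βl) = −jZ_0/tan(βl)

X_in ≈ 31.2 Ω (inductive)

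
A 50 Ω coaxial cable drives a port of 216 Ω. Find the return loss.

RL ≈ 4.1 dB

Γ = (216 − 50)/(216 + 50) = 0.624
RL = −20·log₁₀|Γ| = −20·log₁₀(0.624)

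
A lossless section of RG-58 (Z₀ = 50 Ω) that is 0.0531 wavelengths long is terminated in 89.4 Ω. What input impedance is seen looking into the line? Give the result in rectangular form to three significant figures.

Z_in ≈ 72.4 − j27.5 Ω

βl = 2π × 0.0531 = 19.1°
tan(βl) = tan(19.1°) = 0.347
Z_in = Z_0·(Z_L + jZ_0·tanβl)/(Z_0 + jZ_L·tanβl)
     = 50·(89.4 + j17.3)/(50 + j31)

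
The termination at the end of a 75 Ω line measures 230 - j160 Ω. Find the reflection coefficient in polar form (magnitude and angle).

Γ = (Z_L − Z_0)/(Z_L + Z_0) = (155 − j160)/(305 − j160)
|Γ| = 223/344 = 0.647

Γ ≈ 0.647 ∠ -18.2°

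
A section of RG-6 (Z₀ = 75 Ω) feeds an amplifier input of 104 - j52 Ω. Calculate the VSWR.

VSWR ≈ 1.94

Γ = (Z_L − Z_0)/(Z_L + Z_0) = (29 − j52)/(179 − j52)
|Γ| = 59.5/186 = 0.319
VSWR = (1 + |Γ|)/(1 − |Γ|) = 1.32/0.681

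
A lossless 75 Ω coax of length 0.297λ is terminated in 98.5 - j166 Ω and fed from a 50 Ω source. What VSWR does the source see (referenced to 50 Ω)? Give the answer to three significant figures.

βl = 2π × 0.297 = 107°
tan(βl) = -3.29
Z_in = Z_0·(Z_L + jZ_0·tanβl)/(Z_0 + jZ_L·tanβl) = 20 + j51.9 Ω
Γ_s = (Z_in − Z_s)/(Z_in + Z_s) = (-30 + j51.9)/(70 + j51.9), |Γ_s| = 0.688
VSWR = (1 + |Γ_s|)/(1 − |Γ_s|)

VSWR ≈ 5.4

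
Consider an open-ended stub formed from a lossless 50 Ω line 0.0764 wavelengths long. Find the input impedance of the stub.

Z_in ≈ −j96 Ω

βl = 2π × 0.0764 = 27.5°
tan(βl) = 0.521
For an open-ended stub, Z_in = −jZ_0·cot(βl) = −jZ_0/tan(βl)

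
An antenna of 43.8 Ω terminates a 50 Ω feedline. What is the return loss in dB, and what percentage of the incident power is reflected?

Γ = (43.8 − 50)/(43.8 + 50) = -0.0661
RL = −20·log₁₀(0.0661) = 23.6 dB
P_refl/P_inc = |Γ|² = 0.00437

RL ≈ 23.6 dB; 0.437% of incident power reflected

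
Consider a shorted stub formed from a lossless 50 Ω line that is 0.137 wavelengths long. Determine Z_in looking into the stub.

Z_in ≈ +j58.2 Ω

βl = 2π × 0.137 = 49.3°
tan(βl) = 1.16
For a shorted stub, Z_in = jZ_0·tan(βl)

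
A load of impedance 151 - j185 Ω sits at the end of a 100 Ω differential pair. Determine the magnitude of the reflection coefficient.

|Γ| ≈ 0.615

Γ = (Z_L − Z_0)/(Z_L + Z_0) = (51 − j185)/(251 − j185)
|Γ| = 192/312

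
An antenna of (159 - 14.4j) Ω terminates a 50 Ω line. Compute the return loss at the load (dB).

RL ≈ 5.6 dB

Γ = (109 − j14.4)/(209 − j14.4), |Γ| = 0.525
RL = −20·log₁₀|Γ| = −20·log₁₀(0.525)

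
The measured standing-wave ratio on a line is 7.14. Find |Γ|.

|Γ| ≈ 0.754

|Γ| = (S − 1)/(S + 1) = (7.14 − 1)/(7.14 + 1) = 6.14/8.14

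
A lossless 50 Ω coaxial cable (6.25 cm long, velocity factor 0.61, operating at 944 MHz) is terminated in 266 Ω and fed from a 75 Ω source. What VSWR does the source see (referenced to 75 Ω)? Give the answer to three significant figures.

λ = v/f = 0.61·c / 944 MHz = 0.194 m
βl = 2π·l/λ = 2π × 0.322 = 116°
tan(βl) = -2.04
Z_in = Z_0·(Z_L + jZ_0·tanβl)/(Z_0 + jZ_L·tanβl) = 11.5 + j23.4 Ω
Γ_s = (Z_in − Z_s)/(Z_in + Z_s) = (-63.5 + j23.4)/(86.5 + j23.4), |Γ_s| = 0.754
VSWR = (1 + |Γ_s|)/(1 − |Γ_s|)

VSWR ≈ 7.14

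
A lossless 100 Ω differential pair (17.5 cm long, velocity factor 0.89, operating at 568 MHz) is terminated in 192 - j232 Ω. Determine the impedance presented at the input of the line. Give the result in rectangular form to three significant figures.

Z_in ≈ 67.3 + j144 Ω

λ = v/f = 0.89·c / 568 MHz = 0.47 m
βl = 2π·l/λ = 2π × 0.372 = 134°
tan(βl) = tan(134°) = -1.03
Z_in = Z_0·(Z_L + jZ_0·tanβl)/(Z_0 + jZ_L·tanβl)
     = 100·(192 − j335)/(-140 − j199)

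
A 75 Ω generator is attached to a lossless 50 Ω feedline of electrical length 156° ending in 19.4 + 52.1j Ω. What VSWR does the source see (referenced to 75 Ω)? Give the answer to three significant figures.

VSWR ≈ 7.61

tan(βl) = -0.445
Z_in = Z_0·(Z_L + jZ_0·tanβl)/(Z_0 + jZ_L·tanβl) = 10.7 + j21.6 Ω
Γ_s = (Z_in − Z_s)/(Z_in + Z_s) = (-64.3 + j21.6)/(85.7 + j21.6), |Γ_s| = 0.768
VSWR = (1 + |Γ_s|)/(1 − |Γ_s|)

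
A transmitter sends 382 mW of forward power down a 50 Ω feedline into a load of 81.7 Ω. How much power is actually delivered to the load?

Γ = (81.7 − 50)/(81.7 + 50) = 0.241
|Γ|² = 0.0579
P_refl = |Γ|²·P_inc = 22.1 mW, P_del = (1 − |Γ|²)·P_inc = 360 mW

P_delivered ≈ 360 mW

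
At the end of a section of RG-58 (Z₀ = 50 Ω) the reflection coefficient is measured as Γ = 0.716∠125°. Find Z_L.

Z_L ≈ 10.4 + j25.1 Ω

Z_L = Z_0·(1 + Γ)/(1 − Γ) = 50·(0.589 + j0.587)/(1.41 − j0.587)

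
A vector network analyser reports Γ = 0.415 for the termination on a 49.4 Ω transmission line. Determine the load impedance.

Z_L = Z_0·(1 + Γ)/(1 − Γ) = 49.4·(1.42)/(0.585)

Z_L ≈ 119 Ω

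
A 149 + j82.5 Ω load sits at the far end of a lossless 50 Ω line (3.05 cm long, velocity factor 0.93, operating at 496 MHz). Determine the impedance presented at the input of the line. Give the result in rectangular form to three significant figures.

Z_in ≈ 130 − j89.9 Ω

λ = v/f = 0.93·c / 496 MHz = 0.562 m
βl = 2π·l/λ = 2π × 0.0542 = 19.5°
tan(βl) = tan(19.5°) = 0.355
Z_in = Z_0·(Z_L + jZ_0·tanβl)/(Z_0 + jZ_L·tanβl)
     = 50·(149 + j100)/(20.8 + j52.8)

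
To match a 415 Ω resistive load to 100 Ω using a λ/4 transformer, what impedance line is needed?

Z_qwt ≈ 204 Ω

Z_qwt = √(Z_0·R_L) = √(100 × 415) = √41500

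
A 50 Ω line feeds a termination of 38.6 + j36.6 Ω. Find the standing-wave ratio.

Γ = (Z_L − Z_0)/(Z_L + Z_0) = (-11.4 + j36.6)/(88.6 + j36.6)
|Γ| = 38.3/95.9 = 0.4
VSWR = (1 + |Γ|)/(1 − |Γ|) = 1.4/0.6

VSWR ≈ 2.33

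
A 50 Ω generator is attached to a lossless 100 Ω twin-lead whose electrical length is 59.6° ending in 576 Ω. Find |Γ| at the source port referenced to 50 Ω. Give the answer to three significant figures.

tan(βl) = 1.7
Z_in = Z_0·(Z_L + jZ_0·tanβl)/(Z_0 + jZ_L·tanβl) = 23.1 − j56.3 Ω
Γ_s = (Z_in − Z_s)/(Z_in + Z_s) = (-26.9 − j56.3)/(73.1 − j56.3), |Γ_s| = 0.676

|Γ| ≈ 0.676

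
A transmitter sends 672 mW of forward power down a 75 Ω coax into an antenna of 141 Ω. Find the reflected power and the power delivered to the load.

Γ = (141 − 75)/(141 + 75) = 0.306
|Γ|² = 0.0934
P_refl = |Γ|²·P_inc = 62.7 mW, P_del = (1 − |Γ|²)·P_inc = 609 mW

P_reflected ≈ 62.7 mW; P_delivered ≈ 609 mW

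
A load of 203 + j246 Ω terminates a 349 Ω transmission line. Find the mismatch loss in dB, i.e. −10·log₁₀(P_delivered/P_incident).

Γ = (-146 + j246)/(552 + j246), |Γ| = 0.473
|Γ|² = 0.224, so P_del/P_inc = 1 − |Γ|² = 0.776
ML = −10·log₁₀(1 − |Γ|²)

mismatch loss ≈ 1.1 dB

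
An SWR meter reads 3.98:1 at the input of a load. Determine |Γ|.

|Γ| = (S − 1)/(S + 1) = (3.98 − 1)/(3.98 + 1) = 2.98/4.98

|Γ| ≈ 0.598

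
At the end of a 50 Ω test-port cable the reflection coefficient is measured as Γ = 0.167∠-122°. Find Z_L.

Z_L ≈ 40.3 − j11.8 Ω

Z_L = Z_0·(1 + Γ)/(1 − Γ) = 50·(0.912 − j0.142)/(1.09 + j0.142)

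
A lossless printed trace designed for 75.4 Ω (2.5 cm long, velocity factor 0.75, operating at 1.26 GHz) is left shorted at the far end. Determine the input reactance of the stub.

λ = v/f = 0.75·c / 1.26 GHz = 0.179 m
βl = 2π·l/λ = 2π × 0.14 = 50.4°
tan(βl) = 1.21
For a shorted stub, Z_in = jZ_0·tan(βl)

X_in ≈ 91.1 Ω (inductive)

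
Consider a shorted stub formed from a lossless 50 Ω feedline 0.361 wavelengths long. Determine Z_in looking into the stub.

Z_in ≈ −j59.7 Ω

βl = 2π × 0.361 = 130°
tan(βl) = -1.19
For a shorted stub, Z_in = jZ_0·tan(βl)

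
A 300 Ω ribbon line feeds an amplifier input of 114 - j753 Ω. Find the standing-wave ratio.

VSWR ≈ 19.5

Γ = (Z_L − Z_0)/(Z_L + Z_0) = (-186 − j753)/(414 − j753)
|Γ| = 776/859 = 0.903
VSWR = (1 + |Γ|)/(1 − |Γ|) = 1.9/0.0974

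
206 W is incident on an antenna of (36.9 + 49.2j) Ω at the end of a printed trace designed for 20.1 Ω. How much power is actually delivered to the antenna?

|Γ| = |(16.8 + j49.2)/(57 + j49.2)| = 0.69
|Γ|² = 0.477
P_refl = |Γ|²·P_inc = 98.2 W, P_del = (1 − |Γ|²)·P_inc = 108 W

P_delivered ≈ 108 W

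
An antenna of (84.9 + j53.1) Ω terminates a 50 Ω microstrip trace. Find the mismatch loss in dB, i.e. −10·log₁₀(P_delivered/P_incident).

Γ = (34.9 + j53.1)/(134.9 + j53.1), |Γ| = 0.438
|Γ|² = 0.192, so P_del/P_inc = 1 − |Γ|² = 0.808
ML = −10·log₁₀(1 − |Γ|²)

mismatch loss ≈ 0.926 dB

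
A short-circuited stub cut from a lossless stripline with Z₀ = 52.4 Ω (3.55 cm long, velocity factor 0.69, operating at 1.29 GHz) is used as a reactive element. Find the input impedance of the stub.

λ = v/f = 0.69·c / 1.29 GHz = 0.16 m
βl = 2π·l/λ = 2π × 0.221 = 79.6°
tan(βl) = 5.47
For a short-circuited stub, Z_in = jZ_0·tan(βl)

Z_in ≈ +j287 Ω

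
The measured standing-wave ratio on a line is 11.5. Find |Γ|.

|Γ| ≈ 0.84

|Γ| = (S − 1)/(S + 1) = (11.5 − 1)/(11.5 + 1) = 10.5/12.5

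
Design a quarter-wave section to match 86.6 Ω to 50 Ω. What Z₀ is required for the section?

Z_qwt = √(Z_0·R_L) = √(50 × 86.6) = √4330

Z_qwt ≈ 65.8 Ω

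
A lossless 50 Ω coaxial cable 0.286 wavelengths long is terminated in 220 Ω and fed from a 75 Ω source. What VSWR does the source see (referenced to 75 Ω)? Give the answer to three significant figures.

βl = 2π × 0.286 = 103°
tan(βl) = -4.35
Z_in = Z_0·(Z_L + jZ_0·tanβl)/(Z_0 + jZ_L·tanβl) = 11.9 + j10.9 Ω
Γ_s = (Z_in − Z_s)/(Z_in + Z_s) = (-63.1 + j10.9)/(86.9 + j10.9), |Γ_s| = 0.73
VSWR = (1 + |Γ_s|)/(1 − |Γ_s|)

VSWR ≈ 6.42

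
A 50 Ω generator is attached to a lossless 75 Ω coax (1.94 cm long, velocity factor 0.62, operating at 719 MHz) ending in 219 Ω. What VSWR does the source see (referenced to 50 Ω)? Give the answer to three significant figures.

λ = v/f = 0.62·c / 719 MHz = 0.259 m
βl = 2π·l/λ = 2π × 0.075 = 27°
tan(βl) = 0.509
Z_in = Z_0·(Z_L + jZ_0·tanβl)/(Z_0 + jZ_L·tanβl) = 85.9 − j89.5 Ω
Γ_s = (Z_in − Z_s)/(Z_in + Z_s) = (35.9 − j89.5)/(136 − j89.5), |Γ_s| = 0.593
VSWR = (1 + |Γ_s|)/(1 − |Γ_s|)

VSWR ≈ 3.91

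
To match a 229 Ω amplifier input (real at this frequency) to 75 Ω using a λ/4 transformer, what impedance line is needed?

Z_qwt ≈ 131 Ω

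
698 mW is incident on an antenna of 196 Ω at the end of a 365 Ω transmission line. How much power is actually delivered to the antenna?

P_delivered ≈ 635 mW

Γ = (196 − 365)/(196 + 365) = -0.301
|Γ|² = 0.0908
P_refl = |Γ|²·P_inc = 63.3 mW, P_del = (1 − |Γ|²)·P_inc = 635 mW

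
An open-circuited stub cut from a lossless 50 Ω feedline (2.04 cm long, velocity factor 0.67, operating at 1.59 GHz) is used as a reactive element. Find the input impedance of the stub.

λ = v/f = 0.67·c / 1.59 GHz = 0.126 m
βl = 2π·l/λ = 2π × 0.161 = 58.1°
tan(βl) = 1.61
For an open-circuited stub, Z_in = −jZ_0·cot(βl) = −jZ_0/tan(βl)

Z_in ≈ −j31.1 Ω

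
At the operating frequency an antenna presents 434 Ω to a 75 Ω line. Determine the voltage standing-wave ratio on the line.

VSWR ≈ 5.79

Γ = (434 − 75)/(434 + 75) = 0.705
VSWR = (1 + 0.705)/(1 − 0.705)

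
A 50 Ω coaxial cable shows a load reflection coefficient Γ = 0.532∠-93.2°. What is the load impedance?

Z_L = Z_0·(1 + Γ)/(1 − Γ) = 50·(0.97 − j0.531)/(1.03 + j0.531)

Z_L ≈ 26.7 − j39.6 Ω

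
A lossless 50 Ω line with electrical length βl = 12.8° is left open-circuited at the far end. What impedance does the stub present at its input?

tan(βl) = 0.227
For an open-circuited stub, Z_in = −jZ_0·cot(βl) = −jZ_0/tan(βl)

Z_in ≈ −j220 Ω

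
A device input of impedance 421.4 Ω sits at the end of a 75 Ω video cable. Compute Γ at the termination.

Γ = 0.698

Γ = (Z_L − Z_0)/(Z_L + Z_0) = (421.4 − 75)/(421.4 + 75) = 346.4/496.4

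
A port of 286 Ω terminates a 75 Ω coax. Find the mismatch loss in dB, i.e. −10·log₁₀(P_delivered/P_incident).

mismatch loss ≈ 1.82 dB

Γ = (286 − 75)/(286 + 75) = 0.584
|Γ|² = 0.342, so P_del/P_inc = 1 − |Γ|² = 0.658
ML = −10·log₁₀(1 − |Γ|²)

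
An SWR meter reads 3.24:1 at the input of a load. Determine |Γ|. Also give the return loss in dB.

|Γ| ≈ 0.528; return loss ≈ 5.54 dB

|Γ| = (S − 1)/(S + 1) = (3.24 − 1)/(3.24 + 1) = 2.24/4.24
RL = −20·log₁₀|Γ| = −20·log₁₀(0.528)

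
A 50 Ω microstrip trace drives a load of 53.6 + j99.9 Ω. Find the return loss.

RL ≈ 3.17 dB

Γ = (3.6 + j99.9)/(103.6 + j99.9), |Γ| = 0.695
RL = −20·log₁₀|Γ| = −20·log₁₀(0.695)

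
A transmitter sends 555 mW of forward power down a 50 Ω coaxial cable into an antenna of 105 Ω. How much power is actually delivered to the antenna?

Γ = (105 − 50)/(105 + 50) = 0.355
|Γ|² = 0.126
P_refl = |Γ|²·P_inc = 69.9 mW, P_del = (1 − |Γ|²)·P_inc = 485 mW

P_delivered ≈ 485 mW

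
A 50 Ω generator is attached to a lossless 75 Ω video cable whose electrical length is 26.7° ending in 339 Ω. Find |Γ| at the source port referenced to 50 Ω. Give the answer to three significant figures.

tan(βl) = 0.503
Z_in = Z_0·(Z_L + jZ_0·tanβl)/(Z_0 + jZ_L·tanβl) = 68.9 − j119 Ω
Γ_s = (Z_in − Z_s)/(Z_in + Z_s) = (18.9 − j119)/(119 − j119), |Γ_s| = 0.716

|Γ| ≈ 0.716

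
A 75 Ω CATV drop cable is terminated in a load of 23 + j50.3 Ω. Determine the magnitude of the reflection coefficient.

Γ = (Z_L − Z_0)/(Z_L + Z_0) = (-52 + j50.3)/(98 + j50.3)
|Γ| = 72.3/110

|Γ| ≈ 0.657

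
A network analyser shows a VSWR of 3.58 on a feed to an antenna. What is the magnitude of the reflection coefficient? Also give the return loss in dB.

|Γ| = (S − 1)/(S + 1) = (3.58 − 1)/(3.58 + 1) = 2.58/4.58
RL = −20·log₁₀|Γ| = −20·log₁₀(0.563)

|Γ| ≈ 0.563; return loss ≈ 4.98 dB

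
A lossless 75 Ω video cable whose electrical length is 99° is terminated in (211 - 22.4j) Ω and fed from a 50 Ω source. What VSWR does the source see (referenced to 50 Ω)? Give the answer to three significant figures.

VSWR ≈ 2.01

tan(βl) = -6.31
Z_in = Z_0·(Z_L + jZ_0·tanβl)/(Z_0 + jZ_L·tanβl) = 27.3 + j13.2 Ω
Γ_s = (Z_in − Z_s)/(Z_in + Z_s) = (-22.7 + j13.2)/(77.3 + j13.2), |Γ_s| = 0.336
VSWR = (1 + |Γ_s|)/(1 − |Γ_s|)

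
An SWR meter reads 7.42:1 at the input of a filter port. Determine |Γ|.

|Γ| ≈ 0.762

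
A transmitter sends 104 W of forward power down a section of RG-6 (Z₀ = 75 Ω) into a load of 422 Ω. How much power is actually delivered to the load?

Γ = (422 − 75)/(422 + 75) = 0.698
|Γ|² = 0.487
P_refl = |Γ|²·P_inc = 50.7 W, P_del = (1 − |Γ|²)·P_inc = 53.3 W

P_delivered ≈ 53.3 W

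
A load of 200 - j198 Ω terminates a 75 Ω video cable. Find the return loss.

RL ≈ 3.21 dB

Γ = (125 − j198)/(275 − j198), |Γ| = 0.691
RL = −20·log₁₀|Γ| = −20·log₁₀(0.691)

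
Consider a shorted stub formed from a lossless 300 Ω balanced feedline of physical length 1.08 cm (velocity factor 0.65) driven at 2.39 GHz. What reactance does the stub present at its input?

X_in ≈ 329 Ω (inductive)

λ = v/f = 0.65·c / 2.39 GHz = 0.0816 m
βl = 2π·l/λ = 2π × 0.132 = 47.7°
tan(βl) = 1.1
For a shorted stub, Z_in = jZ_0·tan(βl)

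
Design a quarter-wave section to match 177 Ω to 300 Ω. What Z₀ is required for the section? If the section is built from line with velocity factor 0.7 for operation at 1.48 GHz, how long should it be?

Z_qwt ≈ 230 Ω; length ≈ 3.55 cm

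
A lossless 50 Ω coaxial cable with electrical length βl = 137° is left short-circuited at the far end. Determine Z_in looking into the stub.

Z_in ≈ −j46.6 Ω

tan(βl) = -0.933
For a short-circuited stub, Z_in = jZ_0·tan(βl)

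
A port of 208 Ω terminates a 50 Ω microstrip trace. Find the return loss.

Γ = (208 − 50)/(208 + 50) = 0.612
RL = −20·log₁₀|Γ| = −20·log₁₀(0.612)

RL ≈ 4.26 dB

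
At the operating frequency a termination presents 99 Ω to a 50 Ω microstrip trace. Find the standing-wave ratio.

Γ = (99 − 50)/(99 + 50) = 0.329
VSWR = (1 + 0.329)/(1 − 0.329)

VSWR ≈ 1.98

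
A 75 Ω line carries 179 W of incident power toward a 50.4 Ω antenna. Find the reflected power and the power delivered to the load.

P_reflected ≈ 6.89 W; P_delivered ≈ 172 W

Γ = (50.4 − 75)/(50.4 + 75) = -0.196
|Γ|² = 0.0385
P_refl = |Γ|²·P_inc = 6.89 W, P_del = (1 − |Γ|²)·P_inc = 172 W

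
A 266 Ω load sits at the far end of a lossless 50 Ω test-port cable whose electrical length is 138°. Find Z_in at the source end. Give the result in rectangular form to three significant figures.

tan(βl) = tan(138°) = -0.9
Z_in = Z_0·(Z_L + jZ_0·tanβl)/(Z_0 + jZ_L·tanβl)
     = 50·(266 − j45)/(50 − j240)

Z_in ≈ 20.1 + j51.3 Ω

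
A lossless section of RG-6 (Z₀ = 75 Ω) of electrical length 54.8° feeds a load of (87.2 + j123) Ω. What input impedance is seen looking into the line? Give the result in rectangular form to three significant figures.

Z_in ≈ 58.7 − j100 Ω

tan(βl) = tan(54.8°) = 1.42
Z_in = Z_0·(Z_L + jZ_0·tanβl)/(Z_0 + jZ_L·tanβl)
     = 75·(87.2 + j229)/(-99.4 + j124)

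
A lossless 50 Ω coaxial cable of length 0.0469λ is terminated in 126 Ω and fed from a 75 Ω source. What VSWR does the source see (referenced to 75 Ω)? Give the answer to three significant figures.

VSWR ≈ 1.9

βl = 2π × 0.0469 = 16.9°
tan(βl) = 0.304
Z_in = Z_0·(Z_L + jZ_0·tanβl)/(Z_0 + jZ_L·tanβl) = 86.8 − j51.2 Ω
Γ_s = (Z_in − Z_s)/(Z_in + Z_s) = (11.8 − j51.2)/(162 − j51.2), |Γ_s| = 0.31
VSWR = (1 + |Γ_s|)/(1 − |Γ_s|)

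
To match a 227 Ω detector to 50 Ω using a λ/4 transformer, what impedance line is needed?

Z_qwt ≈ 107 Ω

Z_qwt = √(Z_0·R_L) = √(50 × 227) = √11350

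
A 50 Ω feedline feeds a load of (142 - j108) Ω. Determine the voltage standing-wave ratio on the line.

VSWR ≈ 4.62

Γ = (Z_L − Z_0)/(Z_L + Z_0) = (92 − j108)/(192 − j108)
|Γ| = 142/220 = 0.644
VSWR = (1 + |Γ|)/(1 − |Γ|) = 1.64/0.356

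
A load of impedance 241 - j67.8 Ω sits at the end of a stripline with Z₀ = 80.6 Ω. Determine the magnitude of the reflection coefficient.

|Γ| ≈ 0.53

Γ = (Z_L − Z_0)/(Z_L + Z_0) = (160.4 − j67.8)/(321.6 − j67.8)
|Γ| = 174/329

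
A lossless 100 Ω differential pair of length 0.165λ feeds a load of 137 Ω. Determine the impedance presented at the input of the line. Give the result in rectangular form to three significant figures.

Z_in ≈ 83 − j23.3 Ω

βl = 2π × 0.165 = 59.4°
tan(βl) = tan(59.4°) = 1.69
Z_in = Z_0·(Z_L + jZ_0·tanβl)/(Z_0 + jZ_L·tanβl)
     = 100·(137 + j169)/(100 + j232)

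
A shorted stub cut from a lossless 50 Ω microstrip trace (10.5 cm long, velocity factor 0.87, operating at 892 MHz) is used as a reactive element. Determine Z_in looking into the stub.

λ = v/f = 0.87·c / 892 MHz = 0.293 m
βl = 2π·l/λ = 2π × 0.359 = 129°
tan(βl) = -1.23
For a shorted stub, Z_in = jZ_0·tan(βl)

Z_in ≈ −j61.3 Ω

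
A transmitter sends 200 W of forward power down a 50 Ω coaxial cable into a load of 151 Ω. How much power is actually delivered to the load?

P_delivered ≈ 150 W

Γ = (151 − 50)/(151 + 50) = 0.502
|Γ|² = 0.252
P_refl = |Γ|²·P_inc = 50.5 W, P_del = (1 − |Γ|²)·P_inc = 150 W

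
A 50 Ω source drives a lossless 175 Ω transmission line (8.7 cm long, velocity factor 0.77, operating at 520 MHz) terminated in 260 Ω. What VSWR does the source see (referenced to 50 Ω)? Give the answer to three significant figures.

λ = v/f = 0.77·c / 520 MHz = 0.444 m
βl = 2π·l/λ = 2π × 0.196 = 70.5°
tan(βl) = 2.82
Z_in = Z_0·(Z_L + jZ_0·tanβl)/(Z_0 + jZ_L·tanβl) = 125 − j32.1 Ω
Γ_s = (Z_in − Z_s)/(Z_in + Z_s) = (75.4 − j32.1)/(175 − j32.1), |Γ_s| = 0.46
VSWR = (1 + |Γ_s|)/(1 − |Γ_s|)

VSWR ≈ 2.7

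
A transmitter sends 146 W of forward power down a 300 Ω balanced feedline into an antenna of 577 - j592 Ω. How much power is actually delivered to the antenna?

|Γ| = |(277 − j592)/(877 − j592)| = 0.618
|Γ|² = 0.382
P_refl = |Γ|²·P_inc = 55.7 W, P_del = (1 − |Γ|²)·P_inc = 90.3 W

P_delivered ≈ 90.3 W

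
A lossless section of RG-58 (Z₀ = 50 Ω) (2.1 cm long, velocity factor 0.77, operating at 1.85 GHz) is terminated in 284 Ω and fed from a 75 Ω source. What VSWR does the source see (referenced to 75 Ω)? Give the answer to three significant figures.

VSWR ≈ 7.39

λ = v/f = 0.77·c / 1.85 GHz = 0.125 m
βl = 2π·l/λ = 2π × 0.168 = 60.5°
tan(βl) = 1.77
Z_in = Z_0·(Z_L + jZ_0·tanβl)/(Z_0 + jZ_L·tanβl) = 11.5 − j27.1 Ω
Γ_s = (Z_in − Z_s)/(Z_in + Z_s) = (-63.5 − j27.1)/(86.5 − j27.1), |Γ_s| = 0.762
VSWR = (1 + |Γ_s|)/(1 − |Γ_s|)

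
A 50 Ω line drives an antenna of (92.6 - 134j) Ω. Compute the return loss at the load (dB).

RL ≈ 2.87 dB

Γ = (42.6 − j134)/(142.6 − j134), |Γ| = 0.719
RL = −20·log₁₀|Γ| = −20·log₁₀(0.719)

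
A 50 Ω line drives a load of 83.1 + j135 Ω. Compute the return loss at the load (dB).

Γ = (33.1 + j135)/(133.1 + j135), |Γ| = 0.733
RL = −20·log₁₀|Γ| = −20·log₁₀(0.733)

RL ≈ 2.7 dB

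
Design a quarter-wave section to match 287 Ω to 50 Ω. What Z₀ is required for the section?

Z_qwt = √(Z_0·R_L) = √(50 × 287) = √14350

Z_qwt ≈ 120 Ω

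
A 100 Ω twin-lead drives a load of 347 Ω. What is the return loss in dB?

RL ≈ 5.15 dB

Γ = (347 − 100)/(347 + 100) = 0.553
RL = −20·log₁₀|Γ| = −20·log₁₀(0.553)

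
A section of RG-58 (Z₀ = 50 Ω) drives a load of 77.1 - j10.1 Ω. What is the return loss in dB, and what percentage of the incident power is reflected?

RL ≈ 12.9 dB; 5.15% of incident power reflected

Γ = (27.1 − j10.1)/(127.1 − j10.1), |Γ| = 0.227
RL = −20·log₁₀(0.227) = 12.9 dB
P_refl/P_inc = |Γ|² = 0.0515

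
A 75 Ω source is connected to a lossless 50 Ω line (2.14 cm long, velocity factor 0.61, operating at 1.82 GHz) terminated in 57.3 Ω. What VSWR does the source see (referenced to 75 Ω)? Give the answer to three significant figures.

λ = v/f = 0.61·c / 1.82 GHz = 0.101 m
βl = 2π·l/λ = 2π × 0.213 = 76.6°
tan(βl) = 4.2
Z_in = Z_0·(Z_L + jZ_0·tanβl)/(Z_0 + jZ_L·tanβl) = 44.2 − j2.72 Ω
Γ_s = (Z_in − Z_s)/(Z_in + Z_s) = (-30.8 − j2.72)/(119 − j2.72), |Γ_s| = 0.259
VSWR = (1 + |Γ_s|)/(1 − |Γ_s|)

VSWR ≈ 1.7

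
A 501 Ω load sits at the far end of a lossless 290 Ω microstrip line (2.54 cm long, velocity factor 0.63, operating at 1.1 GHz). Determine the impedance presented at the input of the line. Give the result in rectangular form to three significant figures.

Z_in ≈ 220 − j121 Ω

λ = v/f = 0.63·c / 1.1 GHz = 0.172 m
βl = 2π·l/λ = 2π × 0.148 = 53.2°
tan(βl) = tan(53.2°) = 1.34
Z_in = Z_0·(Z_L + jZ_0·tanβl)/(Z_0 + jZ_L·tanβl)
     = 290·(501 + j388)/(290 + j670)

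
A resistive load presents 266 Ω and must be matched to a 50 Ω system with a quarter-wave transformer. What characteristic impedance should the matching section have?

Z_qwt ≈ 115 Ω

Z_qwt = √(Z_0·R_L) = √(50 × 266) = √13300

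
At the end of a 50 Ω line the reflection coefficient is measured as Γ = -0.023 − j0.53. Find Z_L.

Z_L ≈ 27.1 − j39.9 Ω

Z_L = Z_0·(1 + Γ)/(1 − Γ) = 50·(0.977 − j0.53)/(1.02 + j0.53)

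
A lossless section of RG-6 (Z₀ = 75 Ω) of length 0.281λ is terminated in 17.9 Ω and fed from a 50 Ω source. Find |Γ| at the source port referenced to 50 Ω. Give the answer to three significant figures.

βl = 2π × 0.281 = 101°
tan(βl) = -5.07
Z_in = Z_0·(Z_L + jZ_0·tanβl)/(Z_0 + jZ_L·tanβl) = 194 − j146 Ω
Γ_s = (Z_in − Z_s)/(Z_in + Z_s) = (144 − j146)/(244 − j146), |Γ_s| = 0.721

|Γ| ≈ 0.721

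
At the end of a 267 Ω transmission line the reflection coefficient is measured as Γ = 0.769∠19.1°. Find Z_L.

Z_L ≈ 790 + j973 Ω

Z_L = Z_0·(1 + Γ)/(1 − Γ) = 267·(1.73 + j0.252)/(0.273 − j0.252)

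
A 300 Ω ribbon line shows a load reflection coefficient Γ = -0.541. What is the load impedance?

Z_L = Z_0·(1 + Γ)/(1 − Γ) = 300·(0.459)/(1.54)

Z_L ≈ 89.4 Ω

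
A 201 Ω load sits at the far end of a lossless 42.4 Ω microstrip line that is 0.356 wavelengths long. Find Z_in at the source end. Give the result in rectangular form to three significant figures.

Z_in ≈ 14.1 + j31 Ω

βl = 2π × 0.356 = 128°
tan(βl) = tan(128°) = -1.27
Z_in = Z_0·(Z_L + jZ_0·tanβl)/(Z_0 + jZ_L·tanβl)
     = 42.4·(201 − j54)/(42.4 − j256)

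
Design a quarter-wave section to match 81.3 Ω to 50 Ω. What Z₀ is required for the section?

Z_qwt = √(Z_0·R_L) = √(50 × 81.3) = √4065

Z_qwt ≈ 63.8 Ω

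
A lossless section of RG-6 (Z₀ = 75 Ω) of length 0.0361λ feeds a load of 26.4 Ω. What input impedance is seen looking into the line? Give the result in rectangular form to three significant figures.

Z_in ≈ 27.6 + j15.1 Ω

βl = 2π × 0.0361 = 13°
tan(βl) = tan(13°) = 0.231
Z_in = Z_0·(Z_L + jZ_0·tanβl)/(Z_0 + jZ_L·tanβl)
     = 75·(26.4 + j17.3)/(75 + j6.09)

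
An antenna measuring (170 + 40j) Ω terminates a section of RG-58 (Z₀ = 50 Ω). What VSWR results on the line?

Γ = (Z_L − Z_0)/(Z_L + Z_0) = (120 + j40)/(220 + j40)
|Γ| = 126/224 = 0.566
VSWR = (1 + |Γ|)/(1 − |Γ|) = 1.57/0.434

VSWR ≈ 3.6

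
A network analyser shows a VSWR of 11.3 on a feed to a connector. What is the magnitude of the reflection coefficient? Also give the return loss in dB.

|Γ| ≈ 0.837; return loss ≈ 1.54 dB

|Γ| = (S − 1)/(S + 1) = (11.3 − 1)/(11.3 + 1) = 10.3/12.3
RL = −20·log₁₀|Γ| = −20·log₁₀(0.837)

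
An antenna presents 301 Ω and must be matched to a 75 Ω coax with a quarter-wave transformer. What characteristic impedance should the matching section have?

Z_qwt ≈ 150 Ω

Z_qwt = √(Z_0·R_L) = √(75 × 301) = √22580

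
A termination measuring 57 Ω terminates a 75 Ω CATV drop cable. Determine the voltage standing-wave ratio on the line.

VSWR ≈ 1.32

For a purely resistive load, VSWR = R_L/Z_0 or Z_0/R_L (whichever > 1) = 75/57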